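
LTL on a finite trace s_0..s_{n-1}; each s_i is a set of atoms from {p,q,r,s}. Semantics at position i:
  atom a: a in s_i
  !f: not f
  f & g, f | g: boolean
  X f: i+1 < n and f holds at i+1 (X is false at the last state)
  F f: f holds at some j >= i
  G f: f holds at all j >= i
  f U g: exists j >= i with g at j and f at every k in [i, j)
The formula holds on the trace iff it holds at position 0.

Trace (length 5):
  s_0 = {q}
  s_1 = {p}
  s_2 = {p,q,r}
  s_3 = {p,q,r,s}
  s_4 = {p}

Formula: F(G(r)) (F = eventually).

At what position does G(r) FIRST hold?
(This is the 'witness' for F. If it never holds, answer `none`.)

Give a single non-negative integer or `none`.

s_0={q}: G(r)=False r=False
s_1={p}: G(r)=False r=False
s_2={p,q,r}: G(r)=False r=True
s_3={p,q,r,s}: G(r)=False r=True
s_4={p}: G(r)=False r=False
F(G(r)) does not hold (no witness exists).

Answer: none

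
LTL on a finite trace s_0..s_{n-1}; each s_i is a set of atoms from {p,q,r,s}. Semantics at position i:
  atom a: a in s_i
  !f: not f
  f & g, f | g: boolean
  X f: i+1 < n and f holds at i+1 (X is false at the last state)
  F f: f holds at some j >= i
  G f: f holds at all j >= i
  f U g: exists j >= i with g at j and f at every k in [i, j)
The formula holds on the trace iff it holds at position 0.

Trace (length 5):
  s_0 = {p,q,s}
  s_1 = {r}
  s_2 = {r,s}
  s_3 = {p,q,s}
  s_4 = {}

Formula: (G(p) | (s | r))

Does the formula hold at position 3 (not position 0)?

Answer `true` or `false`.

s_0={p,q,s}: (G(p) | (s | r))=True G(p)=False p=True (s | r)=True s=True r=False
s_1={r}: (G(p) | (s | r))=True G(p)=False p=False (s | r)=True s=False r=True
s_2={r,s}: (G(p) | (s | r))=True G(p)=False p=False (s | r)=True s=True r=True
s_3={p,q,s}: (G(p) | (s | r))=True G(p)=False p=True (s | r)=True s=True r=False
s_4={}: (G(p) | (s | r))=False G(p)=False p=False (s | r)=False s=False r=False
Evaluating at position 3: result = True

Answer: true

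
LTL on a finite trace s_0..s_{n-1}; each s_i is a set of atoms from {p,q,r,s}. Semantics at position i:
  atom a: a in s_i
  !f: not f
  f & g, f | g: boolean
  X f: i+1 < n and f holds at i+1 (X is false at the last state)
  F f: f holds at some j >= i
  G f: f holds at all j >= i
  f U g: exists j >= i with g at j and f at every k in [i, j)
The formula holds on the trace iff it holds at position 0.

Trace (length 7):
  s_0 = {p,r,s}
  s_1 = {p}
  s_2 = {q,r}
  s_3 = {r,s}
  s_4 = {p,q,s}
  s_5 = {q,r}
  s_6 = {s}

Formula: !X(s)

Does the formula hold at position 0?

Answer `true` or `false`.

s_0={p,r,s}: !X(s)=True X(s)=False s=True
s_1={p}: !X(s)=True X(s)=False s=False
s_2={q,r}: !X(s)=False X(s)=True s=False
s_3={r,s}: !X(s)=False X(s)=True s=True
s_4={p,q,s}: !X(s)=True X(s)=False s=True
s_5={q,r}: !X(s)=False X(s)=True s=False
s_6={s}: !X(s)=True X(s)=False s=True

Answer: true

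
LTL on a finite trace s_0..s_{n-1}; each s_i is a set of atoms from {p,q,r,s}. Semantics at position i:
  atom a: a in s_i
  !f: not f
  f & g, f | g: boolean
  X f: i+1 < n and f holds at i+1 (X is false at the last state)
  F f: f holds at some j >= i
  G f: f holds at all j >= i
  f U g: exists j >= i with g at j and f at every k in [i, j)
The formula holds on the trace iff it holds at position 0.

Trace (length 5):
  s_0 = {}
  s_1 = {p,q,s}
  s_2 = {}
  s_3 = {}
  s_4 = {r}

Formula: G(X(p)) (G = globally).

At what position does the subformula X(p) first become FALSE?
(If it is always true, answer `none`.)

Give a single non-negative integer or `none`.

Answer: 1

Derivation:
s_0={}: X(p)=True p=False
s_1={p,q,s}: X(p)=False p=True
s_2={}: X(p)=False p=False
s_3={}: X(p)=False p=False
s_4={r}: X(p)=False p=False
G(X(p)) holds globally = False
First violation at position 1.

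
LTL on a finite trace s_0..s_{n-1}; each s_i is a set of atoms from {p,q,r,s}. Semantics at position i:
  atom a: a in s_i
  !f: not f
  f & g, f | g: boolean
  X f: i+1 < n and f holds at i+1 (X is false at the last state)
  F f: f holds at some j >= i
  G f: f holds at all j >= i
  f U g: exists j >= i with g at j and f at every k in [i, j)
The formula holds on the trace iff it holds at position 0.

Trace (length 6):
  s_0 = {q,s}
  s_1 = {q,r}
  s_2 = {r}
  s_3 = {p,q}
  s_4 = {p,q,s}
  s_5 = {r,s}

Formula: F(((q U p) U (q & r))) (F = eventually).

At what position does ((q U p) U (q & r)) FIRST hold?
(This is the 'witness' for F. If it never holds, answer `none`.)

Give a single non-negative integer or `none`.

s_0={q,s}: ((q U p) U (q & r))=False (q U p)=False q=True p=False (q & r)=False r=False
s_1={q,r}: ((q U p) U (q & r))=True (q U p)=False q=True p=False (q & r)=True r=True
s_2={r}: ((q U p) U (q & r))=False (q U p)=False q=False p=False (q & r)=False r=True
s_3={p,q}: ((q U p) U (q & r))=False (q U p)=True q=True p=True (q & r)=False r=False
s_4={p,q,s}: ((q U p) U (q & r))=False (q U p)=True q=True p=True (q & r)=False r=False
s_5={r,s}: ((q U p) U (q & r))=False (q U p)=False q=False p=False (q & r)=False r=True
F(((q U p) U (q & r))) holds; first witness at position 1.

Answer: 1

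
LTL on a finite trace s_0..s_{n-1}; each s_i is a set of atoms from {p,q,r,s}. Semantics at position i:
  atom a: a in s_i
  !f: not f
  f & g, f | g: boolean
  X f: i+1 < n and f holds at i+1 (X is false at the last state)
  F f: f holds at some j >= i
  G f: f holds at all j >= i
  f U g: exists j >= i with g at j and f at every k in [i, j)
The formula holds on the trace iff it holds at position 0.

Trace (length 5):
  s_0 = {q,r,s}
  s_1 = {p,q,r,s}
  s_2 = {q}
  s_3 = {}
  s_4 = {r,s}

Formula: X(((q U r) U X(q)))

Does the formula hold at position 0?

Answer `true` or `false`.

s_0={q,r,s}: X(((q U r) U X(q)))=True ((q U r) U X(q))=True (q U r)=True q=True r=True X(q)=True
s_1={p,q,r,s}: X(((q U r) U X(q)))=False ((q U r) U X(q))=True (q U r)=True q=True r=True X(q)=True
s_2={q}: X(((q U r) U X(q)))=False ((q U r) U X(q))=False (q U r)=False q=True r=False X(q)=False
s_3={}: X(((q U r) U X(q)))=False ((q U r) U X(q))=False (q U r)=False q=False r=False X(q)=False
s_4={r,s}: X(((q U r) U X(q)))=False ((q U r) U X(q))=False (q U r)=True q=False r=True X(q)=False

Answer: true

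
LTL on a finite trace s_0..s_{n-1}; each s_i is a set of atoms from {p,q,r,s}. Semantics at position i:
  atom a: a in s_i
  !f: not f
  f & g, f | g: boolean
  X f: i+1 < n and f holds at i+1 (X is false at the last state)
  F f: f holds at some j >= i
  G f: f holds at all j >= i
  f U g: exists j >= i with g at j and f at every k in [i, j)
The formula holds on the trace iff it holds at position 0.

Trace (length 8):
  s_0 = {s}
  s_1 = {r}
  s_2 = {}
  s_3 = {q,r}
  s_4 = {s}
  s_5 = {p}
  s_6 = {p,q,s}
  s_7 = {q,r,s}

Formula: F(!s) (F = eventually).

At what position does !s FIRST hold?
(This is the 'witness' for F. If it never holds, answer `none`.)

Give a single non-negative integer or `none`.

s_0={s}: !s=False s=True
s_1={r}: !s=True s=False
s_2={}: !s=True s=False
s_3={q,r}: !s=True s=False
s_4={s}: !s=False s=True
s_5={p}: !s=True s=False
s_6={p,q,s}: !s=False s=True
s_7={q,r,s}: !s=False s=True
F(!s) holds; first witness at position 1.

Answer: 1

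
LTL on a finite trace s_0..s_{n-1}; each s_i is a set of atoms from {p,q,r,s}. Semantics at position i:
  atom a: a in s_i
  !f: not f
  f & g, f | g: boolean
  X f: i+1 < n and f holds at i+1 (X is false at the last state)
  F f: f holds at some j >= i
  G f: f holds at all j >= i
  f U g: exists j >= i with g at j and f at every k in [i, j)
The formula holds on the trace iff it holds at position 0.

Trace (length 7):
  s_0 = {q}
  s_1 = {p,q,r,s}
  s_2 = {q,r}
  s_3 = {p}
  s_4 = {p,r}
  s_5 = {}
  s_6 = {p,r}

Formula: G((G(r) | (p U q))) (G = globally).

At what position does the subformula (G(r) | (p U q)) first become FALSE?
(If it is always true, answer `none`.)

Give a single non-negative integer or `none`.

s_0={q}: (G(r) | (p U q))=True G(r)=False r=False (p U q)=True p=False q=True
s_1={p,q,r,s}: (G(r) | (p U q))=True G(r)=False r=True (p U q)=True p=True q=True
s_2={q,r}: (G(r) | (p U q))=True G(r)=False r=True (p U q)=True p=False q=True
s_3={p}: (G(r) | (p U q))=False G(r)=False r=False (p U q)=False p=True q=False
s_4={p,r}: (G(r) | (p U q))=False G(r)=False r=True (p U q)=False p=True q=False
s_5={}: (G(r) | (p U q))=False G(r)=False r=False (p U q)=False p=False q=False
s_6={p,r}: (G(r) | (p U q))=True G(r)=True r=True (p U q)=False p=True q=False
G((G(r) | (p U q))) holds globally = False
First violation at position 3.

Answer: 3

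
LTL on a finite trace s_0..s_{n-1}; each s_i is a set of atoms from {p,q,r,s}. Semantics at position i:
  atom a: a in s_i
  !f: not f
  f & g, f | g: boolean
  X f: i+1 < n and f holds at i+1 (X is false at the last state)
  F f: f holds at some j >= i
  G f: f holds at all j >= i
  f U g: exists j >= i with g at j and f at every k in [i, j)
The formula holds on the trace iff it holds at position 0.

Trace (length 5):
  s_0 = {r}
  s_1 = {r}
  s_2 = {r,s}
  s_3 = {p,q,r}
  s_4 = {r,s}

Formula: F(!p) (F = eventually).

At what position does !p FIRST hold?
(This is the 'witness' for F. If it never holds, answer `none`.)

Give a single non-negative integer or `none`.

Answer: 0

Derivation:
s_0={r}: !p=True p=False
s_1={r}: !p=True p=False
s_2={r,s}: !p=True p=False
s_3={p,q,r}: !p=False p=True
s_4={r,s}: !p=True p=False
F(!p) holds; first witness at position 0.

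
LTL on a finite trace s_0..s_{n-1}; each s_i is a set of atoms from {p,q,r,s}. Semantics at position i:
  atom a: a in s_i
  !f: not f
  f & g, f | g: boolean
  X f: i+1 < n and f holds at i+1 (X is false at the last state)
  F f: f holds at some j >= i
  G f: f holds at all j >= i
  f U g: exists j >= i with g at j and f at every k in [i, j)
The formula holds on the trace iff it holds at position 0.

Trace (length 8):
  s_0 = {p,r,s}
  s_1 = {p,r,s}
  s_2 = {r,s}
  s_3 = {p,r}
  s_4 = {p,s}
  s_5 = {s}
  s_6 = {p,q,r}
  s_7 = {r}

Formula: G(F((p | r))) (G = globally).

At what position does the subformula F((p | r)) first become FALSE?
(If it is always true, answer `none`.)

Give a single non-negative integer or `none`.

Answer: none

Derivation:
s_0={p,r,s}: F((p | r))=True (p | r)=True p=True r=True
s_1={p,r,s}: F((p | r))=True (p | r)=True p=True r=True
s_2={r,s}: F((p | r))=True (p | r)=True p=False r=True
s_3={p,r}: F((p | r))=True (p | r)=True p=True r=True
s_4={p,s}: F((p | r))=True (p | r)=True p=True r=False
s_5={s}: F((p | r))=True (p | r)=False p=False r=False
s_6={p,q,r}: F((p | r))=True (p | r)=True p=True r=True
s_7={r}: F((p | r))=True (p | r)=True p=False r=True
G(F((p | r))) holds globally = True
No violation — formula holds at every position.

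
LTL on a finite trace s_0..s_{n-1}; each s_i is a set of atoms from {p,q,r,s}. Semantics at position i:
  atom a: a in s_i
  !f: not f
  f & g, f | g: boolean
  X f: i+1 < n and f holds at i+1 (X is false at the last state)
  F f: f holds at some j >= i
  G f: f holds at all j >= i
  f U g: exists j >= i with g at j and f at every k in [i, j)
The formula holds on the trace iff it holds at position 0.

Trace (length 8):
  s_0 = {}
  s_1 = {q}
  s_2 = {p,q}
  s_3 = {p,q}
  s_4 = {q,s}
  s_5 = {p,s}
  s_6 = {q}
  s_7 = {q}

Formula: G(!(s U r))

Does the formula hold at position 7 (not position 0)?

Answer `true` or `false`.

Answer: true

Derivation:
s_0={}: G(!(s U r))=True !(s U r)=True (s U r)=False s=False r=False
s_1={q}: G(!(s U r))=True !(s U r)=True (s U r)=False s=False r=False
s_2={p,q}: G(!(s U r))=True !(s U r)=True (s U r)=False s=False r=False
s_3={p,q}: G(!(s U r))=True !(s U r)=True (s U r)=False s=False r=False
s_4={q,s}: G(!(s U r))=True !(s U r)=True (s U r)=False s=True r=False
s_5={p,s}: G(!(s U r))=True !(s U r)=True (s U r)=False s=True r=False
s_6={q}: G(!(s U r))=True !(s U r)=True (s U r)=False s=False r=False
s_7={q}: G(!(s U r))=True !(s U r)=True (s U r)=False s=False r=False
Evaluating at position 7: result = True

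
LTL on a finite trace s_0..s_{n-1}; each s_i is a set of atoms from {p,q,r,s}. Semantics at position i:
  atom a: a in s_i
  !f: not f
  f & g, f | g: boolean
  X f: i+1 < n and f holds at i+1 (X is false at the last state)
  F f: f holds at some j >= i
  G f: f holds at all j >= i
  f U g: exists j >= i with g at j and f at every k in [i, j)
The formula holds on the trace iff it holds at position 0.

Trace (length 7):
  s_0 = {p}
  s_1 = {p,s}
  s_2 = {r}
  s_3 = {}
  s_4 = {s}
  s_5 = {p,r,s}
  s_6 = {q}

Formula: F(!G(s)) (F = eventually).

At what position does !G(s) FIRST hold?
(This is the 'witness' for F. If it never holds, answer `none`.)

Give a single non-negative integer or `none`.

Answer: 0

Derivation:
s_0={p}: !G(s)=True G(s)=False s=False
s_1={p,s}: !G(s)=True G(s)=False s=True
s_2={r}: !G(s)=True G(s)=False s=False
s_3={}: !G(s)=True G(s)=False s=False
s_4={s}: !G(s)=True G(s)=False s=True
s_5={p,r,s}: !G(s)=True G(s)=False s=True
s_6={q}: !G(s)=True G(s)=False s=False
F(!G(s)) holds; first witness at position 0.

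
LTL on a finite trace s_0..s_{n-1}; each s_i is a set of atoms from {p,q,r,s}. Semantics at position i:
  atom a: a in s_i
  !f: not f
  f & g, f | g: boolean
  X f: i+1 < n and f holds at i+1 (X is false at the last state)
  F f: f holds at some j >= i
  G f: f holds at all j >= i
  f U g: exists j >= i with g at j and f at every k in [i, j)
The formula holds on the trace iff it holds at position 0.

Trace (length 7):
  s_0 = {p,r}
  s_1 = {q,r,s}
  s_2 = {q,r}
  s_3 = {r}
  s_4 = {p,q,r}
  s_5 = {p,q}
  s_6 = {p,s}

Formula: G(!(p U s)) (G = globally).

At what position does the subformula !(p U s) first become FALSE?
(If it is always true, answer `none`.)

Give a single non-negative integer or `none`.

s_0={p,r}: !(p U s)=False (p U s)=True p=True s=False
s_1={q,r,s}: !(p U s)=False (p U s)=True p=False s=True
s_2={q,r}: !(p U s)=True (p U s)=False p=False s=False
s_3={r}: !(p U s)=True (p U s)=False p=False s=False
s_4={p,q,r}: !(p U s)=False (p U s)=True p=True s=False
s_5={p,q}: !(p U s)=False (p U s)=True p=True s=False
s_6={p,s}: !(p U s)=False (p U s)=True p=True s=True
G(!(p U s)) holds globally = False
First violation at position 0.

Answer: 0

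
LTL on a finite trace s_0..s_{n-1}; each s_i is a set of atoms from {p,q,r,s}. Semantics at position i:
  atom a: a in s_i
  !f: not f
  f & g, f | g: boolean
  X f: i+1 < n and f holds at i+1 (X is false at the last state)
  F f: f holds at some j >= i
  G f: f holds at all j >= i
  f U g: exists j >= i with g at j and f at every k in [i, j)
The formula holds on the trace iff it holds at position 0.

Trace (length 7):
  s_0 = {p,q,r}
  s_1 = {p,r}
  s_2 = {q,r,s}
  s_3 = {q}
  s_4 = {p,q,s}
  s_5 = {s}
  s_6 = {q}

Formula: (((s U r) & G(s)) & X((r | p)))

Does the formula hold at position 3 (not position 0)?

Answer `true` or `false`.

s_0={p,q,r}: (((s U r) & G(s)) & X((r | p)))=False ((s U r) & G(s))=False (s U r)=True s=False r=True G(s)=False X((r | p))=True (r | p)=True p=True
s_1={p,r}: (((s U r) & G(s)) & X((r | p)))=False ((s U r) & G(s))=False (s U r)=True s=False r=True G(s)=False X((r | p))=True (r | p)=True p=True
s_2={q,r,s}: (((s U r) & G(s)) & X((r | p)))=False ((s U r) & G(s))=False (s U r)=True s=True r=True G(s)=False X((r | p))=False (r | p)=True p=False
s_3={q}: (((s U r) & G(s)) & X((r | p)))=False ((s U r) & G(s))=False (s U r)=False s=False r=False G(s)=False X((r | p))=True (r | p)=False p=False
s_4={p,q,s}: (((s U r) & G(s)) & X((r | p)))=False ((s U r) & G(s))=False (s U r)=False s=True r=False G(s)=False X((r | p))=False (r | p)=True p=True
s_5={s}: (((s U r) & G(s)) & X((r | p)))=False ((s U r) & G(s))=False (s U r)=False s=True r=False G(s)=False X((r | p))=False (r | p)=False p=False
s_6={q}: (((s U r) & G(s)) & X((r | p)))=False ((s U r) & G(s))=False (s U r)=False s=False r=False G(s)=False X((r | p))=False (r | p)=False p=False
Evaluating at position 3: result = False

Answer: false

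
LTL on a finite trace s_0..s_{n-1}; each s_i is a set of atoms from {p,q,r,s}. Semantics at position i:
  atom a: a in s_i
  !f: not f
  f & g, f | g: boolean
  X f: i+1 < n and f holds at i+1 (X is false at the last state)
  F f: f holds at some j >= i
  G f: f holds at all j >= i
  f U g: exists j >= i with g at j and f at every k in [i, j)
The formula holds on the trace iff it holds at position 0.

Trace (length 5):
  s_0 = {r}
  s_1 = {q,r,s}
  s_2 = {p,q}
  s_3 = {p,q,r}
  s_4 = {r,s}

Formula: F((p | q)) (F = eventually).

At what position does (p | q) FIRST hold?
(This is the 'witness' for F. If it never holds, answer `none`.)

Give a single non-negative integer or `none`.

s_0={r}: (p | q)=False p=False q=False
s_1={q,r,s}: (p | q)=True p=False q=True
s_2={p,q}: (p | q)=True p=True q=True
s_3={p,q,r}: (p | q)=True p=True q=True
s_4={r,s}: (p | q)=False p=False q=False
F((p | q)) holds; first witness at position 1.

Answer: 1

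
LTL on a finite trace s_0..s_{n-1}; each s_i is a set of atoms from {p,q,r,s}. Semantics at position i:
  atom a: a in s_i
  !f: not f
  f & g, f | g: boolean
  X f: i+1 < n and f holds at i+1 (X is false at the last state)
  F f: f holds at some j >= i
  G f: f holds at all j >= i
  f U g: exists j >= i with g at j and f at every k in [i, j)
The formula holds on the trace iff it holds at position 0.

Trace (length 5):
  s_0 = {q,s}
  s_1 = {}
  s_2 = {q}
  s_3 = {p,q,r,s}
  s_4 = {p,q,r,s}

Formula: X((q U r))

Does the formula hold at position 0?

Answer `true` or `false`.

Answer: false

Derivation:
s_0={q,s}: X((q U r))=False (q U r)=False q=True r=False
s_1={}: X((q U r))=True (q U r)=False q=False r=False
s_2={q}: X((q U r))=True (q U r)=True q=True r=False
s_3={p,q,r,s}: X((q U r))=True (q U r)=True q=True r=True
s_4={p,q,r,s}: X((q U r))=False (q U r)=True q=True r=True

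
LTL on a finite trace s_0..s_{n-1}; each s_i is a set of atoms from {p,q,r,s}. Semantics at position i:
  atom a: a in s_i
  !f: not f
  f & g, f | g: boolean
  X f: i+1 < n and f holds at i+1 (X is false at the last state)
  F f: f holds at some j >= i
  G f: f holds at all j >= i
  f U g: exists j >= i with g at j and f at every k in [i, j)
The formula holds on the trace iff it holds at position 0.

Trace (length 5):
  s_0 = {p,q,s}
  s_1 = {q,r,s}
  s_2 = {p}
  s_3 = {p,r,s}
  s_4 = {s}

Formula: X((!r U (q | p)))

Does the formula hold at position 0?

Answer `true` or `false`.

s_0={p,q,s}: X((!r U (q | p)))=True (!r U (q | p))=True !r=True r=False (q | p)=True q=True p=True
s_1={q,r,s}: X((!r U (q | p)))=True (!r U (q | p))=True !r=False r=True (q | p)=True q=True p=False
s_2={p}: X((!r U (q | p)))=True (!r U (q | p))=True !r=True r=False (q | p)=True q=False p=True
s_3={p,r,s}: X((!r U (q | p)))=False (!r U (q | p))=True !r=False r=True (q | p)=True q=False p=True
s_4={s}: X((!r U (q | p)))=False (!r U (q | p))=False !r=True r=False (q | p)=False q=False p=False

Answer: true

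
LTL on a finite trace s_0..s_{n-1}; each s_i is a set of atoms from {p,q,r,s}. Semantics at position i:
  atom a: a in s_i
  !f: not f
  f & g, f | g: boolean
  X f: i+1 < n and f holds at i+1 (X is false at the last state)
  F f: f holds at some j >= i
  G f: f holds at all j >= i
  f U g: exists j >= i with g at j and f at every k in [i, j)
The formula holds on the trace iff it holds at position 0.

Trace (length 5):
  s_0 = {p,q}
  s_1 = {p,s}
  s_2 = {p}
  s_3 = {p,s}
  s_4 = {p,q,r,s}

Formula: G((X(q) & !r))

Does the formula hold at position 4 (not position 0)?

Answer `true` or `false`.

s_0={p,q}: G((X(q) & !r))=False (X(q) & !r)=False X(q)=False q=True !r=True r=False
s_1={p,s}: G((X(q) & !r))=False (X(q) & !r)=False X(q)=False q=False !r=True r=False
s_2={p}: G((X(q) & !r))=False (X(q) & !r)=False X(q)=False q=False !r=True r=False
s_3={p,s}: G((X(q) & !r))=False (X(q) & !r)=True X(q)=True q=False !r=True r=False
s_4={p,q,r,s}: G((X(q) & !r))=False (X(q) & !r)=False X(q)=False q=True !r=False r=True
Evaluating at position 4: result = False

Answer: false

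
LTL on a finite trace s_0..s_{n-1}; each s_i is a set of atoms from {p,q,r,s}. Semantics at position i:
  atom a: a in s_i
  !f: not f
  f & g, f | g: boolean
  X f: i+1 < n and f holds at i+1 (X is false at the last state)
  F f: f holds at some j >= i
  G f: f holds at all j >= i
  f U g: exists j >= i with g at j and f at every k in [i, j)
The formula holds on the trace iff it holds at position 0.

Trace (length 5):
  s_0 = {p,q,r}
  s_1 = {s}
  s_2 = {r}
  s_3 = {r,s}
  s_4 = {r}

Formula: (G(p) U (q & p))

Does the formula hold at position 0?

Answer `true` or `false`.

Answer: true

Derivation:
s_0={p,q,r}: (G(p) U (q & p))=True G(p)=False p=True (q & p)=True q=True
s_1={s}: (G(p) U (q & p))=False G(p)=False p=False (q & p)=False q=False
s_2={r}: (G(p) U (q & p))=False G(p)=False p=False (q & p)=False q=False
s_3={r,s}: (G(p) U (q & p))=False G(p)=False p=False (q & p)=False q=False
s_4={r}: (G(p) U (q & p))=False G(p)=False p=False (q & p)=False q=False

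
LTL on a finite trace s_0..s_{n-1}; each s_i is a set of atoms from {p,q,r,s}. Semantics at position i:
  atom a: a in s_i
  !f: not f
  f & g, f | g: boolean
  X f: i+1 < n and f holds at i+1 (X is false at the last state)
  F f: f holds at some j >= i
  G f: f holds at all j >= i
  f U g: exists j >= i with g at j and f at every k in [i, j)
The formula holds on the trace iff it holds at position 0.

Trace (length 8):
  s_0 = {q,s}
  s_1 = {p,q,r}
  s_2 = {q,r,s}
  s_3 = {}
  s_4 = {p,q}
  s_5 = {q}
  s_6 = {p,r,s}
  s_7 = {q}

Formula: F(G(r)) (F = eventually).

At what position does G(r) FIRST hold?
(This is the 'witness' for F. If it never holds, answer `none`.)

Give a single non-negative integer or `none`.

Answer: none

Derivation:
s_0={q,s}: G(r)=False r=False
s_1={p,q,r}: G(r)=False r=True
s_2={q,r,s}: G(r)=False r=True
s_3={}: G(r)=False r=False
s_4={p,q}: G(r)=False r=False
s_5={q}: G(r)=False r=False
s_6={p,r,s}: G(r)=False r=True
s_7={q}: G(r)=False r=False
F(G(r)) does not hold (no witness exists).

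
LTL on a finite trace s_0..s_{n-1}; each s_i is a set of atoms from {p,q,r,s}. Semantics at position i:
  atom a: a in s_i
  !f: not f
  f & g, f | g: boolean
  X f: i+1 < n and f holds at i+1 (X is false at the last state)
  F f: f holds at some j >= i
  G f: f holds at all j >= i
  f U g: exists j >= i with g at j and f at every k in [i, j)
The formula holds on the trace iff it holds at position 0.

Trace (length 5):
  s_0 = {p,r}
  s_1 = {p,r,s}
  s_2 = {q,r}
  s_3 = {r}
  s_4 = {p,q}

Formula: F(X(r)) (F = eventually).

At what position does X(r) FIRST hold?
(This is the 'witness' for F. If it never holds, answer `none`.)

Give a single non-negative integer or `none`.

Answer: 0

Derivation:
s_0={p,r}: X(r)=True r=True
s_1={p,r,s}: X(r)=True r=True
s_2={q,r}: X(r)=True r=True
s_3={r}: X(r)=False r=True
s_4={p,q}: X(r)=False r=False
F(X(r)) holds; first witness at position 0.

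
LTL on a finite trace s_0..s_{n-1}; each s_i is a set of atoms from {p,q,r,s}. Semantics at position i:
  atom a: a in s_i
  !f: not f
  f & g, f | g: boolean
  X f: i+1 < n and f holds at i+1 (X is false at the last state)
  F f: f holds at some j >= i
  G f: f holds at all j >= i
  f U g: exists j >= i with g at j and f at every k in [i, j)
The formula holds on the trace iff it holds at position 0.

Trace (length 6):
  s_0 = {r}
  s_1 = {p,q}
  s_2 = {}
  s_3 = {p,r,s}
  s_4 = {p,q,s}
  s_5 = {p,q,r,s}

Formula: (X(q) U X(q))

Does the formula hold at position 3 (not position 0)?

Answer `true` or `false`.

s_0={r}: (X(q) U X(q))=True X(q)=True q=False
s_1={p,q}: (X(q) U X(q))=False X(q)=False q=True
s_2={}: (X(q) U X(q))=False X(q)=False q=False
s_3={p,r,s}: (X(q) U X(q))=True X(q)=True q=False
s_4={p,q,s}: (X(q) U X(q))=True X(q)=True q=True
s_5={p,q,r,s}: (X(q) U X(q))=False X(q)=False q=True
Evaluating at position 3: result = True

Answer: true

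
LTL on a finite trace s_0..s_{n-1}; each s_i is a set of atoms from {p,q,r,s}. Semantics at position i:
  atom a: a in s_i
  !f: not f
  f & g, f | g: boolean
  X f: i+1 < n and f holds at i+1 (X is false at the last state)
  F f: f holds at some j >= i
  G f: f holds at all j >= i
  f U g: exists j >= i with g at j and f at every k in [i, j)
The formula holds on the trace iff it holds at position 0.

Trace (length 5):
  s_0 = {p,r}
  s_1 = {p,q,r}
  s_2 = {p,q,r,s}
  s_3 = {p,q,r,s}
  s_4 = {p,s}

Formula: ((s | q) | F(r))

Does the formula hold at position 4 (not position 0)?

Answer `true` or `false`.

s_0={p,r}: ((s | q) | F(r))=True (s | q)=False s=False q=False F(r)=True r=True
s_1={p,q,r}: ((s | q) | F(r))=True (s | q)=True s=False q=True F(r)=True r=True
s_2={p,q,r,s}: ((s | q) | F(r))=True (s | q)=True s=True q=True F(r)=True r=True
s_3={p,q,r,s}: ((s | q) | F(r))=True (s | q)=True s=True q=True F(r)=True r=True
s_4={p,s}: ((s | q) | F(r))=True (s | q)=True s=True q=False F(r)=False r=False
Evaluating at position 4: result = True

Answer: true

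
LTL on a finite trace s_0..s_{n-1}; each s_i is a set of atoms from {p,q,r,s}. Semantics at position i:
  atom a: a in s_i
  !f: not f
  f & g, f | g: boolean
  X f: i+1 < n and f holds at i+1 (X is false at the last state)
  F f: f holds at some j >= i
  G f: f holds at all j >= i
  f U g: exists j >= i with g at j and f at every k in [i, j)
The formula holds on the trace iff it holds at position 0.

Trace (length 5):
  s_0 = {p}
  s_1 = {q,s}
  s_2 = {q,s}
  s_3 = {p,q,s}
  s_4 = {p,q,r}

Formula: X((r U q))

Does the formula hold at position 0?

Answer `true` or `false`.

s_0={p}: X((r U q))=True (r U q)=False r=False q=False
s_1={q,s}: X((r U q))=True (r U q)=True r=False q=True
s_2={q,s}: X((r U q))=True (r U q)=True r=False q=True
s_3={p,q,s}: X((r U q))=True (r U q)=True r=False q=True
s_4={p,q,r}: X((r U q))=False (r U q)=True r=True q=True

Answer: true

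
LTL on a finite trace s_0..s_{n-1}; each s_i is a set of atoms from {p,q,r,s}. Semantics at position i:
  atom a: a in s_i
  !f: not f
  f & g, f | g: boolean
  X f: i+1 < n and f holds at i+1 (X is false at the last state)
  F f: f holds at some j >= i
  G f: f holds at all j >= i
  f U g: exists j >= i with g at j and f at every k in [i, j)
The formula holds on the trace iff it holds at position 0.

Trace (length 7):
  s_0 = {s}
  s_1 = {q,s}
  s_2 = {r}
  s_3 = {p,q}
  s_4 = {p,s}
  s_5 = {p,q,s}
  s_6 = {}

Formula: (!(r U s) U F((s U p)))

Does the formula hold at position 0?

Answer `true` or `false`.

Answer: true

Derivation:
s_0={s}: (!(r U s) U F((s U p)))=True !(r U s)=False (r U s)=True r=False s=True F((s U p))=True (s U p)=False p=False
s_1={q,s}: (!(r U s) U F((s U p)))=True !(r U s)=False (r U s)=True r=False s=True F((s U p))=True (s U p)=False p=False
s_2={r}: (!(r U s) U F((s U p)))=True !(r U s)=True (r U s)=False r=True s=False F((s U p))=True (s U p)=False p=False
s_3={p,q}: (!(r U s) U F((s U p)))=True !(r U s)=True (r U s)=False r=False s=False F((s U p))=True (s U p)=True p=True
s_4={p,s}: (!(r U s) U F((s U p)))=True !(r U s)=False (r U s)=True r=False s=True F((s U p))=True (s U p)=True p=True
s_5={p,q,s}: (!(r U s) U F((s U p)))=True !(r U s)=False (r U s)=True r=False s=True F((s U p))=True (s U p)=True p=True
s_6={}: (!(r U s) U F((s U p)))=False !(r U s)=True (r U s)=False r=False s=False F((s U p))=False (s U p)=False p=False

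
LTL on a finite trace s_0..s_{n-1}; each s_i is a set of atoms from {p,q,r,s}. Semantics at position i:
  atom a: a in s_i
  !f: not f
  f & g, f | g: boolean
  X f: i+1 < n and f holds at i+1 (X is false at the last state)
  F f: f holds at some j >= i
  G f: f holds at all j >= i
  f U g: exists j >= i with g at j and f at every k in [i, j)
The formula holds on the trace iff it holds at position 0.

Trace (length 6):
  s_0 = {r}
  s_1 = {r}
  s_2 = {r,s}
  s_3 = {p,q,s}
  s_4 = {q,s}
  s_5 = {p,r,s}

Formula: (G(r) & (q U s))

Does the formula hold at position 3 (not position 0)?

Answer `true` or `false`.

Answer: false

Derivation:
s_0={r}: (G(r) & (q U s))=False G(r)=False r=True (q U s)=False q=False s=False
s_1={r}: (G(r) & (q U s))=False G(r)=False r=True (q U s)=False q=False s=False
s_2={r,s}: (G(r) & (q U s))=False G(r)=False r=True (q U s)=True q=False s=True
s_3={p,q,s}: (G(r) & (q U s))=False G(r)=False r=False (q U s)=True q=True s=True
s_4={q,s}: (G(r) & (q U s))=False G(r)=False r=False (q U s)=True q=True s=True
s_5={p,r,s}: (G(r) & (q U s))=True G(r)=True r=True (q U s)=True q=False s=True
Evaluating at position 3: result = False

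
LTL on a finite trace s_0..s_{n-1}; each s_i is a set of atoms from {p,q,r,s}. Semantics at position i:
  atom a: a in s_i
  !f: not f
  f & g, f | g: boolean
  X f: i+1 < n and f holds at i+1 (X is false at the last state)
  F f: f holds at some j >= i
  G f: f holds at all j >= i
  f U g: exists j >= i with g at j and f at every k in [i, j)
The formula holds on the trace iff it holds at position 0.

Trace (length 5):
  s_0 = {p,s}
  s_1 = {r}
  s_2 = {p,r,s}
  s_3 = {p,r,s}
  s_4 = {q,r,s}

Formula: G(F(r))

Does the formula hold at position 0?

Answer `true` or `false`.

Answer: true

Derivation:
s_0={p,s}: G(F(r))=True F(r)=True r=False
s_1={r}: G(F(r))=True F(r)=True r=True
s_2={p,r,s}: G(F(r))=True F(r)=True r=True
s_3={p,r,s}: G(F(r))=True F(r)=True r=True
s_4={q,r,s}: G(F(r))=True F(r)=True r=True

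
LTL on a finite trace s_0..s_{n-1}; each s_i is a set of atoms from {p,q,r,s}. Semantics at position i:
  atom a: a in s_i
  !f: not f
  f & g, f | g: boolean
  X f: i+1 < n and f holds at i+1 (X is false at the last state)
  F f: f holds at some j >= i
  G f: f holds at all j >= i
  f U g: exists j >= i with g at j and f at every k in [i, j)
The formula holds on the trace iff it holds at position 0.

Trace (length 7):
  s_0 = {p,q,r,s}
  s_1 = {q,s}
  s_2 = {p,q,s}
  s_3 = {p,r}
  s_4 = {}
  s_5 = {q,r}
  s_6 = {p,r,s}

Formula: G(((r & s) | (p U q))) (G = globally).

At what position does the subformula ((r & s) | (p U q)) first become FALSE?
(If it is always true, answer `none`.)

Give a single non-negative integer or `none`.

s_0={p,q,r,s}: ((r & s) | (p U q))=True (r & s)=True r=True s=True (p U q)=True p=True q=True
s_1={q,s}: ((r & s) | (p U q))=True (r & s)=False r=False s=True (p U q)=True p=False q=True
s_2={p,q,s}: ((r & s) | (p U q))=True (r & s)=False r=False s=True (p U q)=True p=True q=True
s_3={p,r}: ((r & s) | (p U q))=False (r & s)=False r=True s=False (p U q)=False p=True q=False
s_4={}: ((r & s) | (p U q))=False (r & s)=False r=False s=False (p U q)=False p=False q=False
s_5={q,r}: ((r & s) | (p U q))=True (r & s)=False r=True s=False (p U q)=True p=False q=True
s_6={p,r,s}: ((r & s) | (p U q))=True (r & s)=True r=True s=True (p U q)=False p=True q=False
G(((r & s) | (p U q))) holds globally = False
First violation at position 3.

Answer: 3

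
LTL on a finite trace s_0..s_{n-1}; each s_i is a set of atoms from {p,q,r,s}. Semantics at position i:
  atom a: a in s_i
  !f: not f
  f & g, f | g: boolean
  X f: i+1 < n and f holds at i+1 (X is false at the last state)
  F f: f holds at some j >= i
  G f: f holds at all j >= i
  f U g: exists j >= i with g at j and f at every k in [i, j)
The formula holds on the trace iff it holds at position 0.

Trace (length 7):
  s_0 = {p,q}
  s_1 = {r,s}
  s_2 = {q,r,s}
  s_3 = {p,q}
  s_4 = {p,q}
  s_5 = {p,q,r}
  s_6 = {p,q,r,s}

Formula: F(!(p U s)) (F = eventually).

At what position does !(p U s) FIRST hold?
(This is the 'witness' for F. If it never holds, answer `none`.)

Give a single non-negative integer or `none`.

s_0={p,q}: !(p U s)=False (p U s)=True p=True s=False
s_1={r,s}: !(p U s)=False (p U s)=True p=False s=True
s_2={q,r,s}: !(p U s)=False (p U s)=True p=False s=True
s_3={p,q}: !(p U s)=False (p U s)=True p=True s=False
s_4={p,q}: !(p U s)=False (p U s)=True p=True s=False
s_5={p,q,r}: !(p U s)=False (p U s)=True p=True s=False
s_6={p,q,r,s}: !(p U s)=False (p U s)=True p=True s=True
F(!(p U s)) does not hold (no witness exists).

Answer: none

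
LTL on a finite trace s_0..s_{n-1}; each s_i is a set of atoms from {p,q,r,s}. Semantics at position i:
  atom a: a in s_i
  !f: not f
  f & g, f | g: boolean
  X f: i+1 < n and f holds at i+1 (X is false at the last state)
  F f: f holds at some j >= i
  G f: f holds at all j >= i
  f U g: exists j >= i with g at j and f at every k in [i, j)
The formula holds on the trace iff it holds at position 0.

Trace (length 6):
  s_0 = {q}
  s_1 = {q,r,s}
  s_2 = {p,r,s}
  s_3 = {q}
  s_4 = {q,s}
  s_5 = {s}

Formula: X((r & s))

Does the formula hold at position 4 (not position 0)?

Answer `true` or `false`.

s_0={q}: X((r & s))=True (r & s)=False r=False s=False
s_1={q,r,s}: X((r & s))=True (r & s)=True r=True s=True
s_2={p,r,s}: X((r & s))=False (r & s)=True r=True s=True
s_3={q}: X((r & s))=False (r & s)=False r=False s=False
s_4={q,s}: X((r & s))=False (r & s)=False r=False s=True
s_5={s}: X((r & s))=False (r & s)=False r=False s=True
Evaluating at position 4: result = False

Answer: false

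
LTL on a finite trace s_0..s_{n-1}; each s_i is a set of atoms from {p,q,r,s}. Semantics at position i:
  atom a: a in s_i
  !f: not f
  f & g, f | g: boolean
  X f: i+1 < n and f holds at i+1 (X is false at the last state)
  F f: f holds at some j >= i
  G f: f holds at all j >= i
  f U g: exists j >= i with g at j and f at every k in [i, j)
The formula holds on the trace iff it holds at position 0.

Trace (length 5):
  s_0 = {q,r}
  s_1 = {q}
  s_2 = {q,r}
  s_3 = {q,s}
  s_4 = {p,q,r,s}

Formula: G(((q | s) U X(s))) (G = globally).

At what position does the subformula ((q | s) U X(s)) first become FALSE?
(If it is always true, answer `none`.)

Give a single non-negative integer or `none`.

Answer: 4

Derivation:
s_0={q,r}: ((q | s) U X(s))=True (q | s)=True q=True s=False X(s)=False
s_1={q}: ((q | s) U X(s))=True (q | s)=True q=True s=False X(s)=False
s_2={q,r}: ((q | s) U X(s))=True (q | s)=True q=True s=False X(s)=True
s_3={q,s}: ((q | s) U X(s))=True (q | s)=True q=True s=True X(s)=True
s_4={p,q,r,s}: ((q | s) U X(s))=False (q | s)=True q=True s=True X(s)=False
G(((q | s) U X(s))) holds globally = False
First violation at position 4.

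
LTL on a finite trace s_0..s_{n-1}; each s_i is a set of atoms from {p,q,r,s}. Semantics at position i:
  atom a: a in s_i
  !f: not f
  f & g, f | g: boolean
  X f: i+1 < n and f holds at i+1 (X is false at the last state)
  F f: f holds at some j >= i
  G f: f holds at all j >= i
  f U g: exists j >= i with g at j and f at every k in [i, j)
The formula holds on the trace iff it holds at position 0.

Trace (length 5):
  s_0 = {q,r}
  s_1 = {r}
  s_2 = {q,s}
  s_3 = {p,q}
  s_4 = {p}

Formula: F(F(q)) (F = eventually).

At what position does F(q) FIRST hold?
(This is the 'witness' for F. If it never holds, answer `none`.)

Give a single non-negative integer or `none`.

s_0={q,r}: F(q)=True q=True
s_1={r}: F(q)=True q=False
s_2={q,s}: F(q)=True q=True
s_3={p,q}: F(q)=True q=True
s_4={p}: F(q)=False q=False
F(F(q)) holds; first witness at position 0.

Answer: 0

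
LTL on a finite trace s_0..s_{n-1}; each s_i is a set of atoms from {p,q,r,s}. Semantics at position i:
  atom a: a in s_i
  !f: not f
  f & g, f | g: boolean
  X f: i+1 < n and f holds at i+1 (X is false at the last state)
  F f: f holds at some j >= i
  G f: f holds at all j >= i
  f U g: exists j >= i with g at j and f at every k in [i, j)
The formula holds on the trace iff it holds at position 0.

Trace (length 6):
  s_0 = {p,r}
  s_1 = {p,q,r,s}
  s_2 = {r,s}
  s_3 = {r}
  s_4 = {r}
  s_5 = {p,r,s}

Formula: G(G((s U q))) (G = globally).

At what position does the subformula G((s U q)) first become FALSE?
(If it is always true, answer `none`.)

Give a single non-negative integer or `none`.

Answer: 0

Derivation:
s_0={p,r}: G((s U q))=False (s U q)=False s=False q=False
s_1={p,q,r,s}: G((s U q))=False (s U q)=True s=True q=True
s_2={r,s}: G((s U q))=False (s U q)=False s=True q=False
s_3={r}: G((s U q))=False (s U q)=False s=False q=False
s_4={r}: G((s U q))=False (s U q)=False s=False q=False
s_5={p,r,s}: G((s U q))=False (s U q)=False s=True q=False
G(G((s U q))) holds globally = False
First violation at position 0.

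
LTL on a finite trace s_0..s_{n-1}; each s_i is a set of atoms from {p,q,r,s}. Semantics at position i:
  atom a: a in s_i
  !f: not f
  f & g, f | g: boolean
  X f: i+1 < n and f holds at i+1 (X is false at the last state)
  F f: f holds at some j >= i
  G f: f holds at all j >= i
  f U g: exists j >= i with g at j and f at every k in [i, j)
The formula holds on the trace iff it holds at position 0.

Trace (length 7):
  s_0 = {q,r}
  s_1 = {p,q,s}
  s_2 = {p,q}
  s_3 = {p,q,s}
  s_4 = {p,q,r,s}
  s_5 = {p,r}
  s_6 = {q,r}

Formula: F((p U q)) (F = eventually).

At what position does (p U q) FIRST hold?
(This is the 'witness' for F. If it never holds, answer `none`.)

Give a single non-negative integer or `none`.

s_0={q,r}: (p U q)=True p=False q=True
s_1={p,q,s}: (p U q)=True p=True q=True
s_2={p,q}: (p U q)=True p=True q=True
s_3={p,q,s}: (p U q)=True p=True q=True
s_4={p,q,r,s}: (p U q)=True p=True q=True
s_5={p,r}: (p U q)=True p=True q=False
s_6={q,r}: (p U q)=True p=False q=True
F((p U q)) holds; first witness at position 0.

Answer: 0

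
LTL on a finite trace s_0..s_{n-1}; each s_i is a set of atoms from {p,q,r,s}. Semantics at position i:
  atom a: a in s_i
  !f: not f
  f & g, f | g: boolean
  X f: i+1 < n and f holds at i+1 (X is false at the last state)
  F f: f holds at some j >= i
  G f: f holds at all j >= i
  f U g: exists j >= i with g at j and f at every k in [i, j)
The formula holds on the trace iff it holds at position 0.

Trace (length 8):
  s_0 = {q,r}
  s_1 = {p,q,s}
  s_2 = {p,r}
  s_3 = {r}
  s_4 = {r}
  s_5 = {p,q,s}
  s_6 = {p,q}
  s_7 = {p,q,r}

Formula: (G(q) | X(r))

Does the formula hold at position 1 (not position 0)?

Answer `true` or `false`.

s_0={q,r}: (G(q) | X(r))=False G(q)=False q=True X(r)=False r=True
s_1={p,q,s}: (G(q) | X(r))=True G(q)=False q=True X(r)=True r=False
s_2={p,r}: (G(q) | X(r))=True G(q)=False q=False X(r)=True r=True
s_3={r}: (G(q) | X(r))=True G(q)=False q=False X(r)=True r=True
s_4={r}: (G(q) | X(r))=False G(q)=False q=False X(r)=False r=True
s_5={p,q,s}: (G(q) | X(r))=True G(q)=True q=True X(r)=False r=False
s_6={p,q}: (G(q) | X(r))=True G(q)=True q=True X(r)=True r=False
s_7={p,q,r}: (G(q) | X(r))=True G(q)=True q=True X(r)=False r=True
Evaluating at position 1: result = True

Answer: true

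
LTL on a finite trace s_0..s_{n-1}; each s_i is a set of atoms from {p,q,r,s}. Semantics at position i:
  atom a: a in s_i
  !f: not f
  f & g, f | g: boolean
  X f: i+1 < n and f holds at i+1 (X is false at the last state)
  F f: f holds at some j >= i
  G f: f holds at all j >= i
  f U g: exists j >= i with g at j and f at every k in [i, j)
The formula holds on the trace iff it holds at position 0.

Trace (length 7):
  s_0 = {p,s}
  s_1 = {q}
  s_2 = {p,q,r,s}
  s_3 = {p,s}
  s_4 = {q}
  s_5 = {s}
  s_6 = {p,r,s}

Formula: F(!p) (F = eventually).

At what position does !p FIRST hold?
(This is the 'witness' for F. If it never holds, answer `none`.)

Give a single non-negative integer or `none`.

s_0={p,s}: !p=False p=True
s_1={q}: !p=True p=False
s_2={p,q,r,s}: !p=False p=True
s_3={p,s}: !p=False p=True
s_4={q}: !p=True p=False
s_5={s}: !p=True p=False
s_6={p,r,s}: !p=False p=True
F(!p) holds; first witness at position 1.

Answer: 1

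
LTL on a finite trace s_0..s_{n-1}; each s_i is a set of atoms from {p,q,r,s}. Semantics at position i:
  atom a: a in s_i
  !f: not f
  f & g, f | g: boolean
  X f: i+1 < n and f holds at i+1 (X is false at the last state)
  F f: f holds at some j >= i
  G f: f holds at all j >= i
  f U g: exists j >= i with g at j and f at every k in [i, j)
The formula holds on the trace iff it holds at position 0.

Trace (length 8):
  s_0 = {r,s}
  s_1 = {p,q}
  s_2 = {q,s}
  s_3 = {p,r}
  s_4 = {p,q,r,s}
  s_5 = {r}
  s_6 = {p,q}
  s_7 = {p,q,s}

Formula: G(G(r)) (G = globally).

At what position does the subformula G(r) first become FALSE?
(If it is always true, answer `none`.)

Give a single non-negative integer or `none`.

Answer: 0

Derivation:
s_0={r,s}: G(r)=False r=True
s_1={p,q}: G(r)=False r=False
s_2={q,s}: G(r)=False r=False
s_3={p,r}: G(r)=False r=True
s_4={p,q,r,s}: G(r)=False r=True
s_5={r}: G(r)=False r=True
s_6={p,q}: G(r)=False r=False
s_7={p,q,s}: G(r)=False r=False
G(G(r)) holds globally = False
First violation at position 0.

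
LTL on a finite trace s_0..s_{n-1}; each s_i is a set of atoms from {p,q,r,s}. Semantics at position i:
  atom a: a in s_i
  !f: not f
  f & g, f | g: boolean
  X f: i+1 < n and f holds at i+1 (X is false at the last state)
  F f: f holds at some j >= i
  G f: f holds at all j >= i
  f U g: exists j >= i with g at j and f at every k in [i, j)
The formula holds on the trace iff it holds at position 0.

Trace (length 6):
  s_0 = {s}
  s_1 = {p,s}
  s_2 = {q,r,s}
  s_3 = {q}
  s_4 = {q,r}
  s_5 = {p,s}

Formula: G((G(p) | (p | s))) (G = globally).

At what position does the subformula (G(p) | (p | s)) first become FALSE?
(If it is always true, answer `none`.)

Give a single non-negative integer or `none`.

Answer: 3

Derivation:
s_0={s}: (G(p) | (p | s))=True G(p)=False p=False (p | s)=True s=True
s_1={p,s}: (G(p) | (p | s))=True G(p)=False p=True (p | s)=True s=True
s_2={q,r,s}: (G(p) | (p | s))=True G(p)=False p=False (p | s)=True s=True
s_3={q}: (G(p) | (p | s))=False G(p)=False p=False (p | s)=False s=False
s_4={q,r}: (G(p) | (p | s))=False G(p)=False p=False (p | s)=False s=False
s_5={p,s}: (G(p) | (p | s))=True G(p)=True p=True (p | s)=True s=True
G((G(p) | (p | s))) holds globally = False
First violation at position 3.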